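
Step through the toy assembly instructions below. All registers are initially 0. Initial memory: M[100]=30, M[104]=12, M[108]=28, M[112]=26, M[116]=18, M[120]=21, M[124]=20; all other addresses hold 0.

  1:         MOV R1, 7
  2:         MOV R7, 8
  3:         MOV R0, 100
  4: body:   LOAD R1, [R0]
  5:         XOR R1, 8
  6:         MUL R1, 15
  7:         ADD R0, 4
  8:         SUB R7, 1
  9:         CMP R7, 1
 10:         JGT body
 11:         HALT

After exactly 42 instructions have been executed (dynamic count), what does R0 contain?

124

R1=7
R7=8
R0=100
R1=M[100]=30
R1=30^8=22
R1=22*15=330
R0=100+4=104
R7=8-1=7
CMP R7, 1  (cmp 7,1)
JGT body: taken
R1=M[104]=12
R1=12^8=4
R1=4*15=60
R0=104+4=108
R7=7-1=6
CMP R7, 1  (cmp 6,1)
JGT body: taken
R1=M[108]=28
R1=28^8=20
R1=20*15=300
R0=108+4=112
R7=6-1=5
CMP R7, 1  (cmp 5,1)
JGT body: taken
R1=M[112]=26
R1=26^8=18
R1=18*15=270
R0=112+4=116
R7=5-1=4
CMP R7, 1  (cmp 4,1)
JGT body: taken
R1=M[116]=18
R1=18^8=26
R1=26*15=390
R0=116+4=120
R7=4-1=3
CMP R7, 1  (cmp 3,1)
JGT body: taken
R1=M[120]=21
R1=21^8=29
R1=29*15=435
R0=120+4=124
After step 42: R0 = 124.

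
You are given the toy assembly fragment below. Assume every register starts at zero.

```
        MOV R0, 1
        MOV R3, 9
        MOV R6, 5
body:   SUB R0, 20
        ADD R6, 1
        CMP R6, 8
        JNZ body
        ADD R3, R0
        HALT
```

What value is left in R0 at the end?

-59

R0=1
R3=9
R6=5
R0=1-20=-19
R6=5+1=6
CMP R6, 8  (cmp 6,8)
JNZ body: taken
R0=(-19)-20=-39
R6=6+1=7
CMP R6, 8  (cmp 7,8)
JNZ body: taken
R0=(-39)-20=-59
R6=7+1=8
CMP R6, 8  (cmp 8,8)
JNZ body: not taken
R3=9+(-59)=-50
halt.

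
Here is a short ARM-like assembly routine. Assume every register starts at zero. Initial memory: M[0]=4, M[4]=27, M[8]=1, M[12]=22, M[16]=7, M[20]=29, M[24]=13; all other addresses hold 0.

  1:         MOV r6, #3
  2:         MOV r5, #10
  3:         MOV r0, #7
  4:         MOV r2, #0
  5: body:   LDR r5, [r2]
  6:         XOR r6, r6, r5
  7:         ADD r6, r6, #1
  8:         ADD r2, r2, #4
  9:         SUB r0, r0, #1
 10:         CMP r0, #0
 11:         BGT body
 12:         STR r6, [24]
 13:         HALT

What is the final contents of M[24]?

after MOV r6, #3: r6=3
after MOV r5, #10: r5=10
after MOV r0, #7: r0=7
after MOV r2, #0: r2=0
after LDR r5, [r2]: r5=M[0]=4
after XOR r6, r6, r5: r6=3^4=7
after ADD r6, r6, #1: r6=7+1=8
after ADD r2, r2, #4: r2=0+4=4
after SUB r0, r0, #1: r0=7-1=6
CMP r0, #0  (cmp 6,0)
BGT body: taken
after LDR r5, [r2]: r5=M[4]=27
after XOR r6, r6, r5: r6=8^27=19
after ADD r6, r6, #1: r6=19+1=20
after ADD r2, r2, #4: r2=4+4=8
after SUB r0, r0, #1: r0=6-1=5
CMP r0, #0  (cmp 5,0)
BGT body: taken
after LDR r5, [r2]: r5=M[8]=1
after XOR r6, r6, r5: r6=20^1=21
after ADD r6, r6, #1: r6=21+1=22
after ADD r2, r2, #4: r2=8+4=12
after SUB r0, r0, #1: r0=5-1=4
CMP r0, #0  (cmp 4,0)
BGT body: taken
after LDR r5, [r2]: r5=M[12]=22
after XOR r6, r6, r5: r6=22^22=0
after ADD r6, r6, #1: r6=0+1=1
after ADD r2, r2, #4: r2=12+4=16
after SUB r0, r0, #1: r0=4-1=3
CMP r0, #0  (cmp 3,0)
BGT body: taken
after LDR r5, [r2]: r5=M[16]=7
after XOR r6, r6, r5: r6=1^7=6
after ADD r6, r6, #1: r6=6+1=7
after ADD r2, r2, #4: r2=16+4=20
after SUB r0, r0, #1: r0=3-1=2
CMP r0, #0  (cmp 2,0)
BGT body: taken
after LDR r5, [r2]: r5=M[20]=29
after XOR r6, r6, r5: r6=7^29=26
after ADD r6, r6, #1: r6=26+1=27
after ADD r2, r2, #4: r2=20+4=24
after SUB r0, r0, #1: r0=2-1=1
CMP r0, #0  (cmp 1,0)
BGT body: taken
after LDR r5, [r2]: r5=M[24]=13
after XOR r6, r6, r5: r6=27^13=22
after ADD r6, r6, #1: r6=22+1=23
after ADD r2, r2, #4: r2=24+4=28
after SUB r0, r0, #1: r0=1-1=0
CMP r0, #0  (cmp 0,0)
BGT body: not taken
STR r6, [24] → M[24]=23
halt.

23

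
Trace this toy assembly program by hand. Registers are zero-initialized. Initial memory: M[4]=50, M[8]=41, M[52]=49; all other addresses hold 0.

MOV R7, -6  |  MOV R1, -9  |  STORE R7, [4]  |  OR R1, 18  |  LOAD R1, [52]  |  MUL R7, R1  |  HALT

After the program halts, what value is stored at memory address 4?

-6

R7=-6
R1=-9
STORE R7, [4] → M[4]=-6
R1=(-9)|18=-9
R1=M[52]=49
R7=(-6)*49=-294
halt.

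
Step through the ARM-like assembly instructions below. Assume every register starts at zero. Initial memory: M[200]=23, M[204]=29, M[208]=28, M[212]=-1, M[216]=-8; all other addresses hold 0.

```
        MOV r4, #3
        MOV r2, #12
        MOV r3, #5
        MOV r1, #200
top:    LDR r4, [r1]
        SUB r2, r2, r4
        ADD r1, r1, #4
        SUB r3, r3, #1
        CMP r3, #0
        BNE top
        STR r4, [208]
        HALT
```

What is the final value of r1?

r4=3
r2=12
r3=5
r1=200
r4=M[200]=23
r2=12-23=-11
r1=200+4=204
r3=5-1=4
CMP r3, #0  (cmp 4,0)
BNE top: taken
r4=M[204]=29
r2=(-11)-29=-40
r1=204+4=208
r3=4-1=3
CMP r3, #0  (cmp 3,0)
BNE top: taken
r4=M[208]=28
r2=(-40)-28=-68
r1=208+4=212
r3=3-1=2
CMP r3, #0  (cmp 2,0)
BNE top: taken
r4=M[212]=-1
r2=(-68)-(-1)=-67
r1=212+4=216
r3=2-1=1
CMP r3, #0  (cmp 1,0)
BNE top: taken
r4=M[216]=-8
r2=(-67)-(-8)=-59
r1=216+4=220
r3=1-1=0
CMP r3, #0  (cmp 0,0)
BNE top: not taken
STR r4, [208] → M[208]=-8
halt.

220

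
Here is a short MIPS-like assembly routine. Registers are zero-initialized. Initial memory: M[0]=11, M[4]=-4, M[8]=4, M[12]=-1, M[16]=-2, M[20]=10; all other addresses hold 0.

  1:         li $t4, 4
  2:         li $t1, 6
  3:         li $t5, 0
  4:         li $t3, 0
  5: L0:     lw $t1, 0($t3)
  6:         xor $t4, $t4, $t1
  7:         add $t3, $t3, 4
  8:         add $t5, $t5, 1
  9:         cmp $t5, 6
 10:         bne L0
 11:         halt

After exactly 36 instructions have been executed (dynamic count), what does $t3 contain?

20

$t4=4
$t1=6
$t5=0
$t3=0
$t1=M[0]=11
$t4=4^11=15
$t3=0+4=4
$t5=0+1=1
cmp $t5, 6  (cmp 1,6)
bne L0: taken
$t1=M[4]=-4
$t4=15^(-4)=-13
$t3=4+4=8
$t5=1+1=2
cmp $t5, 6  (cmp 2,6)
bne L0: taken
$t1=M[8]=4
$t4=(-13)^4=-9
$t3=8+4=12
$t5=2+1=3
cmp $t5, 6  (cmp 3,6)
bne L0: taken
$t1=M[12]=-1
$t4=(-9)^(-1)=8
$t3=12+4=16
$t5=3+1=4
cmp $t5, 6  (cmp 4,6)
bne L0: taken
$t1=M[16]=-2
$t4=8^(-2)=-10
$t3=16+4=20
$t5=4+1=5
cmp $t5, 6  (cmp 5,6)
bne L0: taken
$t1=M[20]=10
$t4=(-10)^10=-4
After step 36: $t3 = 20.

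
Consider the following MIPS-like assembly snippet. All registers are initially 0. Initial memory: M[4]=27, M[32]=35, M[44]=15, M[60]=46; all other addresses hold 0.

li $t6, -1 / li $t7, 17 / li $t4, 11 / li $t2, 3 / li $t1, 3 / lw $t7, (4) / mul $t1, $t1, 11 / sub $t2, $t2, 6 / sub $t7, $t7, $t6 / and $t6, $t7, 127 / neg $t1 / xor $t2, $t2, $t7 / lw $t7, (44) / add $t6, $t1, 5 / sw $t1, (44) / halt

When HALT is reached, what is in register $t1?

-33

li $t6, -1 → $t6=-1
li $t7, 17 → $t7=17
li $t4, 11 → $t4=11
li $t2, 3 → $t2=3
li $t1, 3 → $t1=3
lw $t7, (4) → $t7=M[4]=27
mul $t1, $t1, 11 → $t1=3*11=33
sub $t2, $t2, 6 → $t2=3-6=-3
sub $t7, $t7, $t6 → $t7=27-(-1)=28
and $t6, $t7, 127 → $t6=28&127=28
neg $t1 → $t1=-(33)=-33
xor $t2, $t2, $t7 → $t2=(-3)^28=-31
lw $t7, (44) → $t7=M[44]=15
add $t6, $t1, 5 → $t6=(-33)+5=-28
sw $t1, (44) → M[44]=-33
halt.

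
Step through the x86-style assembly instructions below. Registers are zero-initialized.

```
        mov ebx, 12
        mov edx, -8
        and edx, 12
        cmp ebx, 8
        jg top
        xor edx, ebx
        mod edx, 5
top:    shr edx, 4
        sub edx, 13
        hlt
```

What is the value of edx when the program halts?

-13

after mov ebx, 12: ebx=12
after mov edx, -8: edx=-8
after and edx, 12: edx=(-8)&12=8
cmp ebx, 8  (cmp 12,8)
jg top: taken
after shr edx, 4: edx=8>>4=0
after sub edx, 13: edx=0-13=-13
halt.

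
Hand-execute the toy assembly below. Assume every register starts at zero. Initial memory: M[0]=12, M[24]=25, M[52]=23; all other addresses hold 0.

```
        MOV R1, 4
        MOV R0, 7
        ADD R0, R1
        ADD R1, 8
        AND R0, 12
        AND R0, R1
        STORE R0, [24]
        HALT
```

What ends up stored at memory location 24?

8

MOV R1, 4 → R1=4
MOV R0, 7 → R0=7
ADD R0, R1 → R0=7+4=11
ADD R1, 8 → R1=4+8=12
AND R0, 12 → R0=11&12=8
AND R0, R1 → R0=8&12=8
STORE R0, [24] → M[24]=8
halt.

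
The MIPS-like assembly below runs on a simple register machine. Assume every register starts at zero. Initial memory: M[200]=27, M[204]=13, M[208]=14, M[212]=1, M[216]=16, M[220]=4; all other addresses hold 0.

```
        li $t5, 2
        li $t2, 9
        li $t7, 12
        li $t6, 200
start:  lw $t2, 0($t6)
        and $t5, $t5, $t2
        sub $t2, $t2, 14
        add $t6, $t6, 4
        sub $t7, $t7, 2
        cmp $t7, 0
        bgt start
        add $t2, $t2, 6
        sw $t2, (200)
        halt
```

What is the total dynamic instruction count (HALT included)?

$t5=2
$t2=9
$t7=12
$t6=200
$t2=M[200]=27
$t5=2&27=2
$t2=27-14=13
$t6=200+4=204
$t7=12-2=10
cmp $t7, 0  (cmp 10,0)
bgt start: taken
$t2=M[204]=13
$t5=2&13=0
$t2=13-14=-1
$t6=204+4=208
$t7=10-2=8
cmp $t7, 0  (cmp 8,0)
bgt start: taken
$t2=M[208]=14
$t5=0&14=0
$t2=14-14=0
$t6=208+4=212
$t7=8-2=6
cmp $t7, 0  (cmp 6,0)
bgt start: taken
$t2=M[212]=1
$t5=0&1=0
$t2=1-14=-13
$t6=212+4=216
$t7=6-2=4
cmp $t7, 0  (cmp 4,0)
bgt start: taken
$t2=M[216]=16
$t5=0&16=0
$t2=16-14=2
$t6=216+4=220
$t7=4-2=2
cmp $t7, 0  (cmp 2,0)
bgt start: taken
$t2=M[220]=4
$t5=0&4=0
$t2=4-14=-10
$t6=220+4=224
$t7=2-2=0
cmp $t7, 0  (cmp 0,0)
bgt start: not taken
$t2=(-10)+6=-4
sw $t2, (200) → M[200]=-4
halt.
Total executed instructions: 49.

49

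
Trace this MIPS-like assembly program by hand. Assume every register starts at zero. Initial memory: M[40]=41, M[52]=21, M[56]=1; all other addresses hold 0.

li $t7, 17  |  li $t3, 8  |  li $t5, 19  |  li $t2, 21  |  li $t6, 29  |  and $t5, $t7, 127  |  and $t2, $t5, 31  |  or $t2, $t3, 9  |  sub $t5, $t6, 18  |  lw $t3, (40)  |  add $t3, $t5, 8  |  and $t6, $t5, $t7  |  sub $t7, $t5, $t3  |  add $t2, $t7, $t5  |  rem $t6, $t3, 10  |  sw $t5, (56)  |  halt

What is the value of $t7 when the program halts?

-8

$t7=17
$t3=8
$t5=19
$t2=21
$t6=29
$t5=17&127=17
$t2=17&31=17
$t2=8|9=9
$t5=29-18=11
$t3=M[40]=41
$t3=11+8=19
$t6=11&17=1
$t7=11-19=-8
$t2=(-8)+11=3
$t6=19%10=9
sw $t5, (56) → M[56]=11
halt.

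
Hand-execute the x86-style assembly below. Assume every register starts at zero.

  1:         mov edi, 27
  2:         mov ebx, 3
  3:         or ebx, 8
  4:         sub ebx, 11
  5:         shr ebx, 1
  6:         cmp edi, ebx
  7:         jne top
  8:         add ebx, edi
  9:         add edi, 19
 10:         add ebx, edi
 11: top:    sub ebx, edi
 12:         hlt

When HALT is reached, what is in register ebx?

-27

edi=27
ebx=3
ebx=3|8=11
ebx=11-11=0
ebx=0>>1=0
cmp edi, ebx  (cmp 27,0)
jne top: taken
ebx=0-27=-27
halt.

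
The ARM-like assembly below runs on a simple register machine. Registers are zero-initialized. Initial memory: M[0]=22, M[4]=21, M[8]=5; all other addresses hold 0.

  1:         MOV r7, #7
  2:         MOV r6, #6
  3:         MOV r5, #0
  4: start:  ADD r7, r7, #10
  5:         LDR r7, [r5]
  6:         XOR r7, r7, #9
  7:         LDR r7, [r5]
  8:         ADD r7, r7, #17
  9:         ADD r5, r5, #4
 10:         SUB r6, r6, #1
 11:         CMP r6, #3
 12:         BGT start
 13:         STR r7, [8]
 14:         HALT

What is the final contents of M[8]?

after MOV r7, #7: r7=7
after MOV r6, #6: r6=6
after MOV r5, #0: r5=0
after ADD r7, r7, #10: r7=7+10=17
after LDR r7, [r5]: r7=M[0]=22
after XOR r7, r7, #9: r7=22^9=31
after LDR r7, [r5]: r7=M[0]=22
after ADD r7, r7, #17: r7=22+17=39
after ADD r5, r5, #4: r5=0+4=4
after SUB r6, r6, #1: r6=6-1=5
CMP r6, #3  (cmp 5,3)
BGT start: taken
after ADD r7, r7, #10: r7=39+10=49
after LDR r7, [r5]: r7=M[4]=21
after XOR r7, r7, #9: r7=21^9=28
after LDR r7, [r5]: r7=M[4]=21
after ADD r7, r7, #17: r7=21+17=38
after ADD r5, r5, #4: r5=4+4=8
after SUB r6, r6, #1: r6=5-1=4
CMP r6, #3  (cmp 4,3)
BGT start: taken
after ADD r7, r7, #10: r7=38+10=48
after LDR r7, [r5]: r7=M[8]=5
after XOR r7, r7, #9: r7=5^9=12
after LDR r7, [r5]: r7=M[8]=5
after ADD r7, r7, #17: r7=5+17=22
after ADD r5, r5, #4: r5=8+4=12
after SUB r6, r6, #1: r6=4-1=3
CMP r6, #3  (cmp 3,3)
BGT start: not taken
STR r7, [8] → M[8]=22
halt.

22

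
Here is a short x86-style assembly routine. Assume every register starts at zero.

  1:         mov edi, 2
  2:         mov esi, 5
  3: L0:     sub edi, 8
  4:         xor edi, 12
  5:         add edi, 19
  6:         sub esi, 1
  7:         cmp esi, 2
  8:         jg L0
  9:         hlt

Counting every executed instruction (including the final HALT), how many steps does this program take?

mov edi, 2 → edi=2
mov esi, 5 → esi=5
sub edi, 8 → edi=2-8=-6
xor edi, 12 → edi=(-6)^12=-10
add edi, 19 → edi=(-10)+19=9
sub esi, 1 → esi=5-1=4
cmp esi, 2  (cmp 4,2)
jg L0: taken
sub edi, 8 → edi=9-8=1
xor edi, 12 → edi=1^12=13
add edi, 19 → edi=13+19=32
sub esi, 1 → esi=4-1=3
cmp esi, 2  (cmp 3,2)
jg L0: taken
sub edi, 8 → edi=32-8=24
xor edi, 12 → edi=24^12=20
add edi, 19 → edi=20+19=39
sub esi, 1 → esi=3-1=2
cmp esi, 2  (cmp 2,2)
jg L0: not taken
halt.
Total executed instructions: 21.

21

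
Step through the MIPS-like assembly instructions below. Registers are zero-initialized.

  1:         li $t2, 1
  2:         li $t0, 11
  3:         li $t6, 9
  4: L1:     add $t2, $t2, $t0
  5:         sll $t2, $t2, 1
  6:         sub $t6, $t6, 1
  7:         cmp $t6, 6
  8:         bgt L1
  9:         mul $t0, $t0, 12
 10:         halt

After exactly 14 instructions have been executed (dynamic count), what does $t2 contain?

after li $t2, 1: $t2=1
after li $t0, 11: $t0=11
after li $t6, 9: $t6=9
after add $t2, $t2, $t0: $t2=1+11=12
after sll $t2, $t2, 1: $t2=12<<1=24
after sub $t6, $t6, 1: $t6=9-1=8
cmp $t6, 6  (cmp 8,6)
bgt L1: taken
after add $t2, $t2, $t0: $t2=24+11=35
after sll $t2, $t2, 1: $t2=35<<1=70
after sub $t6, $t6, 1: $t6=8-1=7
cmp $t6, 6  (cmp 7,6)
bgt L1: taken
after add $t2, $t2, $t0: $t2=70+11=81
After step 14: $t2 = 81.

81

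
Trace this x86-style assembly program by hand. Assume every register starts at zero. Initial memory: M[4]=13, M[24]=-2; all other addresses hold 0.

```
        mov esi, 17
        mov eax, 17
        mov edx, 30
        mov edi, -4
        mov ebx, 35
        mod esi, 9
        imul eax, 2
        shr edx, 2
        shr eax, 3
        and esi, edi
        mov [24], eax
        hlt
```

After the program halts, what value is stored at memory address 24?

esi=17
eax=17
edx=30
edi=-4
ebx=35
esi=17%9=8
eax=17*2=34
edx=30>>2=7
eax=34>>3=4
esi=8&(-4)=8
mov [24], eax → M[24]=4
halt.

4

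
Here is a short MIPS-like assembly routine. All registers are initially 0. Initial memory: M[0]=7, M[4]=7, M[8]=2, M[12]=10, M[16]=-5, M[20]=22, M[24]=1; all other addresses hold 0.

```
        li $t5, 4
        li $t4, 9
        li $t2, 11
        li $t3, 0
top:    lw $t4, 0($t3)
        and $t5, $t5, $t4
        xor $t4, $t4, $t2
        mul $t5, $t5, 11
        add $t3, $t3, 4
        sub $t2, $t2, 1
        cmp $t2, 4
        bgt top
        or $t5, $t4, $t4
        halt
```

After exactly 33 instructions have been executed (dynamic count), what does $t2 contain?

8

li $t5, 4 → $t5=4
li $t4, 9 → $t4=9
li $t2, 11 → $t2=11
li $t3, 0 → $t3=0
lw $t4, 0($t3) → $t4=M[0]=7
and $t5, $t5, $t4 → $t5=4&7=4
xor $t4, $t4, $t2 → $t4=7^11=12
mul $t5, $t5, 11 → $t5=4*11=44
add $t3, $t3, 4 → $t3=0+4=4
sub $t2, $t2, 1 → $t2=11-1=10
cmp $t2, 4  (cmp 10,4)
bgt top: taken
lw $t4, 0($t3) → $t4=M[4]=7
and $t5, $t5, $t4 → $t5=44&7=4
xor $t4, $t4, $t2 → $t4=7^10=13
mul $t5, $t5, 11 → $t5=4*11=44
add $t3, $t3, 4 → $t3=4+4=8
sub $t2, $t2, 1 → $t2=10-1=9
cmp $t2, 4  (cmp 9,4)
bgt top: taken
lw $t4, 0($t3) → $t4=M[8]=2
and $t5, $t5, $t4 → $t5=44&2=0
xor $t4, $t4, $t2 → $t4=2^9=11
mul $t5, $t5, 11 → $t5=0*11=0
add $t3, $t3, 4 → $t3=8+4=12
sub $t2, $t2, 1 → $t2=9-1=8
cmp $t2, 4  (cmp 8,4)
bgt top: taken
lw $t4, 0($t3) → $t4=M[12]=10
and $t5, $t5, $t4 → $t5=0&10=0
xor $t4, $t4, $t2 → $t4=10^8=2
mul $t5, $t5, 11 → $t5=0*11=0
add $t3, $t3, 4 → $t3=12+4=16
After step 33: $t2 = 8.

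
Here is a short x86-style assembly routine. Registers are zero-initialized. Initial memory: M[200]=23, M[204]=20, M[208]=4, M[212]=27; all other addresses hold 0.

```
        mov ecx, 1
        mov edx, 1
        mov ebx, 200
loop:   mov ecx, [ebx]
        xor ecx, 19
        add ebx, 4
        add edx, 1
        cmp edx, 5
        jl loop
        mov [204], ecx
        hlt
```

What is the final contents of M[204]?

8

after mov ecx, 1: ecx=1
after mov edx, 1: edx=1
after mov ebx, 200: ebx=200
after mov ecx, [ebx]: ecx=M[200]=23
after xor ecx, 19: ecx=23^19=4
after add ebx, 4: ebx=200+4=204
after add edx, 1: edx=1+1=2
cmp edx, 5  (cmp 2,5)
jl loop: taken
after mov ecx, [ebx]: ecx=M[204]=20
after xor ecx, 19: ecx=20^19=7
after add ebx, 4: ebx=204+4=208
after add edx, 1: edx=2+1=3
cmp edx, 5  (cmp 3,5)
jl loop: taken
after mov ecx, [ebx]: ecx=M[208]=4
after xor ecx, 19: ecx=4^19=23
after add ebx, 4: ebx=208+4=212
after add edx, 1: edx=3+1=4
cmp edx, 5  (cmp 4,5)
jl loop: taken
after mov ecx, [ebx]: ecx=M[212]=27
after xor ecx, 19: ecx=27^19=8
after add ebx, 4: ebx=212+4=216
after add edx, 1: edx=4+1=5
cmp edx, 5  (cmp 5,5)
jl loop: not taken
mov [204], ecx → M[204]=8
halt.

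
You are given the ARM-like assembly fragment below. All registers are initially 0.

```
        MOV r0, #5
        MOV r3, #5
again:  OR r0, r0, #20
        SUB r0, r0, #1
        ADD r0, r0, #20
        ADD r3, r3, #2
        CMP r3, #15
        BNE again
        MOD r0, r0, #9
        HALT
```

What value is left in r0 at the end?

after MOV r0, #5: r0=5
after MOV r3, #5: r3=5
after OR r0, r0, #20: r0=5|20=21
after SUB r0, r0, #1: r0=21-1=20
after ADD r0, r0, #20: r0=20+20=40
after ADD r3, r3, #2: r3=5+2=7
CMP r3, #15  (cmp 7,15)
BNE again: taken
after OR r0, r0, #20: r0=40|20=60
after SUB r0, r0, #1: r0=60-1=59
after ADD r0, r0, #20: r0=59+20=79
after ADD r3, r3, #2: r3=7+2=9
CMP r3, #15  (cmp 9,15)
BNE again: taken
after OR r0, r0, #20: r0=79|20=95
after SUB r0, r0, #1: r0=95-1=94
after ADD r0, r0, #20: r0=94+20=114
after ADD r3, r3, #2: r3=9+2=11
CMP r3, #15  (cmp 11,15)
BNE again: taken
after OR r0, r0, #20: r0=114|20=118
after SUB r0, r0, #1: r0=118-1=117
after ADD r0, r0, #20: r0=117+20=137
after ADD r3, r3, #2: r3=11+2=13
CMP r3, #15  (cmp 13,15)
BNE again: taken
after OR r0, r0, #20: r0=137|20=157
after SUB r0, r0, #1: r0=157-1=156
after ADD r0, r0, #20: r0=156+20=176
after ADD r3, r3, #2: r3=13+2=15
CMP r3, #15  (cmp 15,15)
BNE again: not taken
after MOD r0, r0, #9: r0=176%9=5
halt.

5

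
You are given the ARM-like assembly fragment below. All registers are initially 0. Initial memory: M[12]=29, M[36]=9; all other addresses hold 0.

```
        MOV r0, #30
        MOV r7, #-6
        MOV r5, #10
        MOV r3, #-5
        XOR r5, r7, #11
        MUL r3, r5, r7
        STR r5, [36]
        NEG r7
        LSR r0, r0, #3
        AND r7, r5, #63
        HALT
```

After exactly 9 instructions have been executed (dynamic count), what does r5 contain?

MOV r0, #30 → r0=30
MOV r7, #-6 → r7=-6
MOV r5, #10 → r5=10
MOV r3, #-5 → r3=-5
XOR r5, r7, #11 → r5=(-6)^11=-15
MUL r3, r5, r7 → r3=(-15)*(-6)=90
STR r5, [36] → M[36]=-15
NEG r7 → r7=-(-6)=6
LSR r0, r0, #3 → r0=30>>3=3
After step 9: r5 = -15.

-15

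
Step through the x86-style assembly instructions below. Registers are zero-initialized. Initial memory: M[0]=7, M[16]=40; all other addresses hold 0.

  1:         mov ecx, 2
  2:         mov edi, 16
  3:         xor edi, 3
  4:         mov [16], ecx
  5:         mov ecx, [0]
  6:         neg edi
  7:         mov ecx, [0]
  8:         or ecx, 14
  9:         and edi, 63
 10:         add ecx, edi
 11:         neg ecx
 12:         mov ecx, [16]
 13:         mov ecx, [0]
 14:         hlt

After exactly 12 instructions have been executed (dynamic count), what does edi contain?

mov ecx, 2 → ecx=2
mov edi, 16 → edi=16
xor edi, 3 → edi=16^3=19
mov [16], ecx → M[16]=2
mov ecx, [0] → ecx=M[0]=7
neg edi → edi=-(19)=-19
mov ecx, [0] → ecx=M[0]=7
or ecx, 14 → ecx=7|14=15
and edi, 63 → edi=(-19)&63=45
add ecx, edi → ecx=15+45=60
neg ecx → ecx=-(60)=-60
mov ecx, [16] → ecx=M[16]=2
After step 12: edi = 45.

45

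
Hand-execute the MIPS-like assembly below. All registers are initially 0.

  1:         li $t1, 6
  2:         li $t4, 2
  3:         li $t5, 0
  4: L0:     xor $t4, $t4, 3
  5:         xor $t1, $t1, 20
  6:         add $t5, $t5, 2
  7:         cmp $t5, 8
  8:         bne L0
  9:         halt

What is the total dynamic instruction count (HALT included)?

$t1=6
$t4=2
$t5=0
$t4=2^3=1
$t1=6^20=18
$t5=0+2=2
cmp $t5, 8  (cmp 2,8)
bne L0: taken
$t4=1^3=2
$t1=18^20=6
$t5=2+2=4
cmp $t5, 8  (cmp 4,8)
bne L0: taken
$t4=2^3=1
$t1=6^20=18
$t5=4+2=6
cmp $t5, 8  (cmp 6,8)
bne L0: taken
$t4=1^3=2
$t1=18^20=6
$t5=6+2=8
cmp $t5, 8  (cmp 8,8)
bne L0: not taken
halt.
Total executed instructions: 24.

24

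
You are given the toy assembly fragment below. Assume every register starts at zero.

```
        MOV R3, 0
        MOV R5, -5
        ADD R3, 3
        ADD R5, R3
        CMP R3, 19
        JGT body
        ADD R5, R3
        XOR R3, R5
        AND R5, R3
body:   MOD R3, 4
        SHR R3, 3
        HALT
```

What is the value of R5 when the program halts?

0

R3=0
R5=-5
R3=0+3=3
R5=(-5)+3=-2
CMP R3, 19  (cmp 3,19)
JGT body: not taken
R5=(-2)+3=1
R3=3^1=2
R5=1&2=0
R3=2%4=2
R3=2>>3=0
halt.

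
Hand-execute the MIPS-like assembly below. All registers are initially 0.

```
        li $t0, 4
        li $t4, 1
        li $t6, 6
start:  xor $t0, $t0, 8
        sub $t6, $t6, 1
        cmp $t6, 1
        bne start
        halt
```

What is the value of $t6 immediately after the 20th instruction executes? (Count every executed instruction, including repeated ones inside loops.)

2

after li $t0, 4: $t0=4
after li $t4, 1: $t4=1
after li $t6, 6: $t6=6
after xor $t0, $t0, 8: $t0=4^8=12
after sub $t6, $t6, 1: $t6=6-1=5
cmp $t6, 1  (cmp 5,1)
bne start: taken
after xor $t0, $t0, 8: $t0=12^8=4
after sub $t6, $t6, 1: $t6=5-1=4
cmp $t6, 1  (cmp 4,1)
bne start: taken
after xor $t0, $t0, 8: $t0=4^8=12
after sub $t6, $t6, 1: $t6=4-1=3
cmp $t6, 1  (cmp 3,1)
bne start: taken
after xor $t0, $t0, 8: $t0=12^8=4
after sub $t6, $t6, 1: $t6=3-1=2
cmp $t6, 1  (cmp 2,1)
bne start: taken
after xor $t0, $t0, 8: $t0=4^8=12
After step 20: $t6 = 2.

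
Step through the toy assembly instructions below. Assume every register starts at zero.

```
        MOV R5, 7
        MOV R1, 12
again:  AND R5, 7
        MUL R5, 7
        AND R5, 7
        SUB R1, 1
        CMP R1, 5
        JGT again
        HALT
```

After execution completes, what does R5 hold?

1

R5=7
R1=12
R5=7&7=7
R5=7*7=49
R5=49&7=1
R1=12-1=11
CMP R1, 5  (cmp 11,5)
JGT again: taken
R5=1&7=1
R5=1*7=7
R5=7&7=7
R1=11-1=10
CMP R1, 5  (cmp 10,5)
JGT again: taken
R5=7&7=7
R5=7*7=49
R5=49&7=1
R1=10-1=9
CMP R1, 5  (cmp 9,5)
JGT again: taken
R5=1&7=1
R5=1*7=7
R5=7&7=7
R1=9-1=8
CMP R1, 5  (cmp 8,5)
JGT again: taken
R5=7&7=7
R5=7*7=49
R5=49&7=1
R1=8-1=7
CMP R1, 5  (cmp 7,5)
JGT again: taken
R5=1&7=1
R5=1*7=7
R5=7&7=7
R1=7-1=6
CMP R1, 5  (cmp 6,5)
JGT again: taken
R5=7&7=7
R5=7*7=49
R5=49&7=1
R1=6-1=5
CMP R1, 5  (cmp 5,5)
JGT again: not taken
halt.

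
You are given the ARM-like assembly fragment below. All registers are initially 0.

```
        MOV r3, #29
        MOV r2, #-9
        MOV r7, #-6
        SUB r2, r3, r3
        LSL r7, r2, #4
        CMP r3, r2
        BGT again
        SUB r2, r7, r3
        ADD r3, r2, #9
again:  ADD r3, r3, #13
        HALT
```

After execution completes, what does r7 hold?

r3=29
r2=-9
r7=-6
r2=29-29=0
r7=0<<4=0
CMP r3, r2  (cmp 29,0)
BGT again: taken
r3=29+13=42
halt.

0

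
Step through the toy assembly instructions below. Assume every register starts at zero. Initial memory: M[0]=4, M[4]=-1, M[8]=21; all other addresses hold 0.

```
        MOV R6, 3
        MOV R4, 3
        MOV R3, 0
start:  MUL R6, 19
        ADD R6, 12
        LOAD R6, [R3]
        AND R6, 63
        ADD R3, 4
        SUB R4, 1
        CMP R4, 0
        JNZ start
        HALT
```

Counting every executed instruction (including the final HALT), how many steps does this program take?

28

MOV R6, 3 → R6=3
MOV R4, 3 → R4=3
MOV R3, 0 → R3=0
MUL R6, 19 → R6=3*19=57
ADD R6, 12 → R6=57+12=69
LOAD R6, [R3] → R6=M[0]=4
AND R6, 63 → R6=4&63=4
ADD R3, 4 → R3=0+4=4
SUB R4, 1 → R4=3-1=2
CMP R4, 0  (cmp 2,0)
JNZ start: taken
MUL R6, 19 → R6=4*19=76
ADD R6, 12 → R6=76+12=88
LOAD R6, [R3] → R6=M[4]=-1
AND R6, 63 → R6=(-1)&63=63
ADD R3, 4 → R3=4+4=8
SUB R4, 1 → R4=2-1=1
CMP R4, 0  (cmp 1,0)
JNZ start: taken
MUL R6, 19 → R6=63*19=1197
ADD R6, 12 → R6=1197+12=1209
LOAD R6, [R3] → R6=M[8]=21
AND R6, 63 → R6=21&63=21
ADD R3, 4 → R3=8+4=12
SUB R4, 1 → R4=1-1=0
CMP R4, 0  (cmp 0,0)
JNZ start: not taken
halt.
Total executed instructions: 28.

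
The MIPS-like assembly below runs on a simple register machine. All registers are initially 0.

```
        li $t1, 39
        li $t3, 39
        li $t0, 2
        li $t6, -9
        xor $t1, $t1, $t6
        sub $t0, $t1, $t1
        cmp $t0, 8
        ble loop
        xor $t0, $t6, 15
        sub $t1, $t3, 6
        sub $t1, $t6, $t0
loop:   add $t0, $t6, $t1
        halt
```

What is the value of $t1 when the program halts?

-48

li $t1, 39 → $t1=39
li $t3, 39 → $t3=39
li $t0, 2 → $t0=2
li $t6, -9 → $t6=-9
xor $t1, $t1, $t6 → $t1=39^(-9)=-48
sub $t0, $t1, $t1 → $t0=(-48)-(-48)=0
cmp $t0, 8  (cmp 0,8)
ble loop: taken
add $t0, $t6, $t1 → $t0=(-9)+(-48)=-57
halt.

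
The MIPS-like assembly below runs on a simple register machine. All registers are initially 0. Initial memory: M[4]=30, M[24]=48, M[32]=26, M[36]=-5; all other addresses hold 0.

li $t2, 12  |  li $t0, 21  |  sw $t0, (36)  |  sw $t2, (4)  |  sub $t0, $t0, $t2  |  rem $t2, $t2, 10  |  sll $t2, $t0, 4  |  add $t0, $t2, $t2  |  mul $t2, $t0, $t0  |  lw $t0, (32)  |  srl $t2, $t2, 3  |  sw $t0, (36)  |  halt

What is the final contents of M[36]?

$t2=12
$t0=21
sw $t0, (36) → M[36]=21
sw $t2, (4) → M[4]=12
$t0=21-12=9
$t2=12%10=2
$t2=9<<4=144
$t0=144+144=288
$t2=288*288=82944
$t0=M[32]=26
$t2=82944>>3=10368
sw $t0, (36) → M[36]=26
halt.

26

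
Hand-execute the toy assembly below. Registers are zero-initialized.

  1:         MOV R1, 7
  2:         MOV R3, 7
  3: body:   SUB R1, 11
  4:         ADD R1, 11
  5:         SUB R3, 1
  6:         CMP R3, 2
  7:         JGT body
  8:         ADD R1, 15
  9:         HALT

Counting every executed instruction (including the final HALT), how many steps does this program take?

29

MOV R1, 7 → R1=7
MOV R3, 7 → R3=7
SUB R1, 11 → R1=7-11=-4
ADD R1, 11 → R1=(-4)+11=7
SUB R3, 1 → R3=7-1=6
CMP R3, 2  (cmp 6,2)
JGT body: taken
SUB R1, 11 → R1=7-11=-4
ADD R1, 11 → R1=(-4)+11=7
SUB R3, 1 → R3=6-1=5
CMP R3, 2  (cmp 5,2)
JGT body: taken
SUB R1, 11 → R1=7-11=-4
ADD R1, 11 → R1=(-4)+11=7
SUB R3, 1 → R3=5-1=4
CMP R3, 2  (cmp 4,2)
JGT body: taken
SUB R1, 11 → R1=7-11=-4
ADD R1, 11 → R1=(-4)+11=7
SUB R3, 1 → R3=4-1=3
CMP R3, 2  (cmp 3,2)
JGT body: taken
SUB R1, 11 → R1=7-11=-4
ADD R1, 11 → R1=(-4)+11=7
SUB R3, 1 → R3=3-1=2
CMP R3, 2  (cmp 2,2)
JGT body: not taken
ADD R1, 15 → R1=7+15=22
halt.
Total executed instructions: 29.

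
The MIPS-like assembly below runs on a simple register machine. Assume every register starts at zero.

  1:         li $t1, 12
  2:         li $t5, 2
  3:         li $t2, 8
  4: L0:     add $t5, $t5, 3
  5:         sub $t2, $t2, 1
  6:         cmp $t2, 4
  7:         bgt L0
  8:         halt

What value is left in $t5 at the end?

li $t1, 12 → $t1=12
li $t5, 2 → $t5=2
li $t2, 8 → $t2=8
add $t5, $t5, 3 → $t5=2+3=5
sub $t2, $t2, 1 → $t2=8-1=7
cmp $t2, 4  (cmp 7,4)
bgt L0: taken
add $t5, $t5, 3 → $t5=5+3=8
sub $t2, $t2, 1 → $t2=7-1=6
cmp $t2, 4  (cmp 6,4)
bgt L0: taken
add $t5, $t5, 3 → $t5=8+3=11
sub $t2, $t2, 1 → $t2=6-1=5
cmp $t2, 4  (cmp 5,4)
bgt L0: taken
add $t5, $t5, 3 → $t5=11+3=14
sub $t2, $t2, 1 → $t2=5-1=4
cmp $t2, 4  (cmp 4,4)
bgt L0: not taken
halt.

14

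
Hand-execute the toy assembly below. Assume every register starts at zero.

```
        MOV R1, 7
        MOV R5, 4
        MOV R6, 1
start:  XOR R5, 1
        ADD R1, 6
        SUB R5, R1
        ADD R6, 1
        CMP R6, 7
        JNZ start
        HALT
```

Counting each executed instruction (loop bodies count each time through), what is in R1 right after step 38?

43

after MOV R1, 7: R1=7
after MOV R5, 4: R5=4
after MOV R6, 1: R6=1
after XOR R5, 1: R5=4^1=5
after ADD R1, 6: R1=7+6=13
after SUB R5, R1: R5=5-13=-8
after ADD R6, 1: R6=1+1=2
CMP R6, 7  (cmp 2,7)
JNZ start: taken
after XOR R5, 1: R5=(-8)^1=-7
after ADD R1, 6: R1=13+6=19
after SUB R5, R1: R5=(-7)-19=-26
after ADD R6, 1: R6=2+1=3
CMP R6, 7  (cmp 3,7)
JNZ start: taken
after XOR R5, 1: R5=(-26)^1=-25
after ADD R1, 6: R1=19+6=25
after SUB R5, R1: R5=(-25)-25=-50
after ADD R6, 1: R6=3+1=4
CMP R6, 7  (cmp 4,7)
JNZ start: taken
after XOR R5, 1: R5=(-50)^1=-49
after ADD R1, 6: R1=25+6=31
after SUB R5, R1: R5=(-49)-31=-80
after ADD R6, 1: R6=4+1=5
CMP R6, 7  (cmp 5,7)
JNZ start: taken
after XOR R5, 1: R5=(-80)^1=-79
after ADD R1, 6: R1=31+6=37
after SUB R5, R1: R5=(-79)-37=-116
after ADD R6, 1: R6=5+1=6
CMP R6, 7  (cmp 6,7)
JNZ start: taken
after XOR R5, 1: R5=(-116)^1=-115
after ADD R1, 6: R1=37+6=43
after SUB R5, R1: R5=(-115)-43=-158
after ADD R6, 1: R6=6+1=7
CMP R6, 7  (cmp 7,7)
After step 38: R1 = 43.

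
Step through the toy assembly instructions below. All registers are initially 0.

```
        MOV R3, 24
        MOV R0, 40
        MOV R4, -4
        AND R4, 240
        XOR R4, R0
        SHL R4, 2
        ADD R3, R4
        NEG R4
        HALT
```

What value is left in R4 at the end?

-864

R3=24
R0=40
R4=-4
R4=(-4)&240=240
R4=240^40=216
R4=216<<2=864
R3=24+864=888
R4=-(864)=-864
halt.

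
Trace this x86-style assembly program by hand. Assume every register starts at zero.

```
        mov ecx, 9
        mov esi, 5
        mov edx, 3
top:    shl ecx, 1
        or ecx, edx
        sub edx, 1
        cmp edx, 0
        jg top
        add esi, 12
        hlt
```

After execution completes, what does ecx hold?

77

ecx=9
esi=5
edx=3
ecx=9<<1=18
ecx=18|3=19
edx=3-1=2
cmp edx, 0  (cmp 2,0)
jg top: taken
ecx=19<<1=38
ecx=38|2=38
edx=2-1=1
cmp edx, 0  (cmp 1,0)
jg top: taken
ecx=38<<1=76
ecx=76|1=77
edx=1-1=0
cmp edx, 0  (cmp 0,0)
jg top: not taken
esi=5+12=17
halt.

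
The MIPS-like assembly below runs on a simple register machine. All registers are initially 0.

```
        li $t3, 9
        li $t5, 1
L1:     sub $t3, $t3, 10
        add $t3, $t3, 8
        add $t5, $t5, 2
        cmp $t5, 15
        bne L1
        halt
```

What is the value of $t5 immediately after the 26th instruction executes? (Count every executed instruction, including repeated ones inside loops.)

$t3=9
$t5=1
$t3=9-10=-1
$t3=(-1)+8=7
$t5=1+2=3
cmp $t5, 15  (cmp 3,15)
bne L1: taken
$t3=7-10=-3
$t3=(-3)+8=5
$t5=3+2=5
cmp $t5, 15  (cmp 5,15)
bne L1: taken
$t3=5-10=-5
$t3=(-5)+8=3
$t5=5+2=7
cmp $t5, 15  (cmp 7,15)
bne L1: taken
$t3=3-10=-7
$t3=(-7)+8=1
$t5=7+2=9
cmp $t5, 15  (cmp 9,15)
bne L1: taken
$t3=1-10=-9
$t3=(-9)+8=-1
$t5=9+2=11
cmp $t5, 15  (cmp 11,15)
After step 26: $t5 = 11.

11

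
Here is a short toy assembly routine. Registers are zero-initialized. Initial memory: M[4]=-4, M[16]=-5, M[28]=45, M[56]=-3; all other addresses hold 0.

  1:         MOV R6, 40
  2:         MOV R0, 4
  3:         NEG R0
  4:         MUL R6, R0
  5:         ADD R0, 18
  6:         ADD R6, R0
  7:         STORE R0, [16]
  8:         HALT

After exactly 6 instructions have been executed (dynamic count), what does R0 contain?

R6=40
R0=4
R0=-(4)=-4
R6=40*(-4)=-160
R0=(-4)+18=14
R6=(-160)+14=-146
After step 6: R0 = 14.

14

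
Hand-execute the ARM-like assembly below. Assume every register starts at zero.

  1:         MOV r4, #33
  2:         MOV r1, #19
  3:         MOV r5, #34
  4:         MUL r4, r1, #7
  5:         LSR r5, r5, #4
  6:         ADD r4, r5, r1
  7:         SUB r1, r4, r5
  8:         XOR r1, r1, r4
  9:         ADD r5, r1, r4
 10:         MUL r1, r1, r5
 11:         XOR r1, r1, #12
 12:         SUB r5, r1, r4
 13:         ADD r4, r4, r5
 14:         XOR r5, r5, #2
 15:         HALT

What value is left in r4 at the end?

after MOV r4, #33: r4=33
after MOV r1, #19: r1=19
after MOV r5, #34: r5=34
after MUL r4, r1, #7: r4=19*7=133
after LSR r5, r5, #4: r5=34>>4=2
after ADD r4, r5, r1: r4=2+19=21
after SUB r1, r4, r5: r1=21-2=19
after XOR r1, r1, r4: r1=19^21=6
after ADD r5, r1, r4: r5=6+21=27
after MUL r1, r1, r5: r1=6*27=162
after XOR r1, r1, #12: r1=162^12=174
after SUB r5, r1, r4: r5=174-21=153
after ADD r4, r4, r5: r4=21+153=174
after XOR r5, r5, #2: r5=153^2=155
halt.

174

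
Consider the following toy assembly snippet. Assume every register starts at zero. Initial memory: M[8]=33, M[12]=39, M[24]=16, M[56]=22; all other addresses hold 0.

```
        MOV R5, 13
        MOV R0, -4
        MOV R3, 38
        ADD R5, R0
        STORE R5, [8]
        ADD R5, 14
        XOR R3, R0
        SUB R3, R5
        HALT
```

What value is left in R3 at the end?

MOV R5, 13 → R5=13
MOV R0, -4 → R0=-4
MOV R3, 38 → R3=38
ADD R5, R0 → R5=13+(-4)=9
STORE R5, [8] → M[8]=9
ADD R5, 14 → R5=9+14=23
XOR R3, R0 → R3=38^(-4)=-38
SUB R3, R5 → R3=(-38)-23=-61
halt.

-61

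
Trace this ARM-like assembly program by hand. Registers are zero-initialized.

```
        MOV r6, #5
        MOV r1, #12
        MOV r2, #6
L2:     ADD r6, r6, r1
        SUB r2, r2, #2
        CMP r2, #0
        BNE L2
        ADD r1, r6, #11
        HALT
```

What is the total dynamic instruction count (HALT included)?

MOV r6, #5 → r6=5
MOV r1, #12 → r1=12
MOV r2, #6 → r2=6
ADD r6, r6, r1 → r6=5+12=17
SUB r2, r2, #2 → r2=6-2=4
CMP r2, #0  (cmp 4,0)
BNE L2: taken
ADD r6, r6, r1 → r6=17+12=29
SUB r2, r2, #2 → r2=4-2=2
CMP r2, #0  (cmp 2,0)
BNE L2: taken
ADD r6, r6, r1 → r6=29+12=41
SUB r2, r2, #2 → r2=2-2=0
CMP r2, #0  (cmp 0,0)
BNE L2: not taken
ADD r1, r6, #11 → r1=41+11=52
halt.
Total executed instructions: 17.

17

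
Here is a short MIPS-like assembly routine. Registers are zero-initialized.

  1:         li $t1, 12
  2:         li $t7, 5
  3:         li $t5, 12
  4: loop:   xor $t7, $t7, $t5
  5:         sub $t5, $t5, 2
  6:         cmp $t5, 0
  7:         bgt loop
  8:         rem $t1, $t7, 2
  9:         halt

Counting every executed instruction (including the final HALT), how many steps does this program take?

li $t1, 12 → $t1=12
li $t7, 5 → $t7=5
li $t5, 12 → $t5=12
xor $t7, $t7, $t5 → $t7=5^12=9
sub $t5, $t5, 2 → $t5=12-2=10
cmp $t5, 0  (cmp 10,0)
bgt loop: taken
xor $t7, $t7, $t5 → $t7=9^10=3
sub $t5, $t5, 2 → $t5=10-2=8
cmp $t5, 0  (cmp 8,0)
bgt loop: taken
xor $t7, $t7, $t5 → $t7=3^8=11
sub $t5, $t5, 2 → $t5=8-2=6
cmp $t5, 0  (cmp 6,0)
bgt loop: taken
xor $t7, $t7, $t5 → $t7=11^6=13
sub $t5, $t5, 2 → $t5=6-2=4
cmp $t5, 0  (cmp 4,0)
bgt loop: taken
xor $t7, $t7, $t5 → $t7=13^4=9
sub $t5, $t5, 2 → $t5=4-2=2
cmp $t5, 0  (cmp 2,0)
bgt loop: taken
xor $t7, $t7, $t5 → $t7=9^2=11
sub $t5, $t5, 2 → $t5=2-2=0
cmp $t5, 0  (cmp 0,0)
bgt loop: not taken
rem $t1, $t7, 2 → $t1=11%2=1
halt.
Total executed instructions: 29.

29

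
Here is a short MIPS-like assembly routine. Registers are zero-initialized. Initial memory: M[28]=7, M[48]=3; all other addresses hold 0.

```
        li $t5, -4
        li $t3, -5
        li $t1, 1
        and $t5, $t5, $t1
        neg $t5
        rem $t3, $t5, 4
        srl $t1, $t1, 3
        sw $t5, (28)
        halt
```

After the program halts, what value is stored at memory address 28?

$t5=-4
$t3=-5
$t1=1
$t5=(-4)&1=0
$t5=-(0)=0
$t3=0%4=0
$t1=1>>3=0
sw $t5, (28) → M[28]=0
halt.

0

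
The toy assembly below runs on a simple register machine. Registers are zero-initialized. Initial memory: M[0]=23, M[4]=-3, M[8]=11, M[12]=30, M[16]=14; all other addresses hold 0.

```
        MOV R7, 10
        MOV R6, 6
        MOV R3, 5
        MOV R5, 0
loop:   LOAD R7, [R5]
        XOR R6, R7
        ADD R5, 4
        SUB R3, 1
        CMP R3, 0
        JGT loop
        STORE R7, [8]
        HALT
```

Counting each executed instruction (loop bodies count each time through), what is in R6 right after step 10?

17

MOV R7, 10 → R7=10
MOV R6, 6 → R6=6
MOV R3, 5 → R3=5
MOV R5, 0 → R5=0
LOAD R7, [R5] → R7=M[0]=23
XOR R6, R7 → R6=6^23=17
ADD R5, 4 → R5=0+4=4
SUB R3, 1 → R3=5-1=4
CMP R3, 0  (cmp 4,0)
JGT loop: taken
After step 10: R6 = 17.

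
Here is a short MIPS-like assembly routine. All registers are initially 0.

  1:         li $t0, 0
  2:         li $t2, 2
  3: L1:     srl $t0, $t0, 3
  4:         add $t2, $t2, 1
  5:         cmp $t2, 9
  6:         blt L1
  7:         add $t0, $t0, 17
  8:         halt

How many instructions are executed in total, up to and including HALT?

32

$t0=0
$t2=2
$t0=0>>3=0
$t2=2+1=3
cmp $t2, 9  (cmp 3,9)
blt L1: taken
$t0=0>>3=0
$t2=3+1=4
cmp $t2, 9  (cmp 4,9)
blt L1: taken
$t0=0>>3=0
$t2=4+1=5
cmp $t2, 9  (cmp 5,9)
blt L1: taken
$t0=0>>3=0
$t2=5+1=6
cmp $t2, 9  (cmp 6,9)
blt L1: taken
$t0=0>>3=0
$t2=6+1=7
cmp $t2, 9  (cmp 7,9)
blt L1: taken
$t0=0>>3=0
$t2=7+1=8
cmp $t2, 9  (cmp 8,9)
blt L1: taken
$t0=0>>3=0
$t2=8+1=9
cmp $t2, 9  (cmp 9,9)
blt L1: not taken
$t0=0+17=17
halt.
Total executed instructions: 32.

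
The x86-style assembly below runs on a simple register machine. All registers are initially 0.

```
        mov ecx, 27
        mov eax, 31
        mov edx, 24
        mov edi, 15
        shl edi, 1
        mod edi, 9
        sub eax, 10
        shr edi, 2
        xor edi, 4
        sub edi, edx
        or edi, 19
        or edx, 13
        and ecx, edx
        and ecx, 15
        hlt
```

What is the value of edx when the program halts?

29

after mov ecx, 27: ecx=27
after mov eax, 31: eax=31
after mov edx, 24: edx=24
after mov edi, 15: edi=15
after shl edi, 1: edi=15<<1=30
after mod edi, 9: edi=30%9=3
after sub eax, 10: eax=31-10=21
after shr edi, 2: edi=3>>2=0
after xor edi, 4: edi=0^4=4
after sub edi, edx: edi=4-24=-20
after or edi, 19: edi=(-20)|19=-1
after or edx, 13: edx=24|13=29
after and ecx, edx: ecx=27&29=25
after and ecx, 15: ecx=25&15=9
halt.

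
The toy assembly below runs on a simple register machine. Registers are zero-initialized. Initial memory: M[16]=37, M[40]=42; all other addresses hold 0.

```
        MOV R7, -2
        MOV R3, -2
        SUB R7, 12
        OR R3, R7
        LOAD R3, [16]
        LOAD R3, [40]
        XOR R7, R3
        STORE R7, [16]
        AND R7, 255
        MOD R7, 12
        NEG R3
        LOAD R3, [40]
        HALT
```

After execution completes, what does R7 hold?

after MOV R7, -2: R7=-2
after MOV R3, -2: R3=-2
after SUB R7, 12: R7=(-2)-12=-14
after OR R3, R7: R3=(-2)|(-14)=-2
after LOAD R3, [16]: R3=M[16]=37
after LOAD R3, [40]: R3=M[40]=42
after XOR R7, R3: R7=(-14)^42=-40
STORE R7, [16] → M[16]=-40
after AND R7, 255: R7=(-40)&255=216
after MOD R7, 12: R7=216%12=0
after NEG R3: R3=-(42)=-42
after LOAD R3, [40]: R3=M[40]=42
halt.

0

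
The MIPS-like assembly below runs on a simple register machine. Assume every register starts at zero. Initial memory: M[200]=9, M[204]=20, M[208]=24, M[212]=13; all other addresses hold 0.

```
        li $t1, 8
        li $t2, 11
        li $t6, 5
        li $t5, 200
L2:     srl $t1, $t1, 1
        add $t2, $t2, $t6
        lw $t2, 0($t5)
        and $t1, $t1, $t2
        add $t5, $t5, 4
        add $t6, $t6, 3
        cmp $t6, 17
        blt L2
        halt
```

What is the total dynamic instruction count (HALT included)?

37

$t1=8
$t2=11
$t6=5
$t5=200
$t1=8>>1=4
$t2=11+5=16
$t2=M[200]=9
$t1=4&9=0
$t5=200+4=204
$t6=5+3=8
cmp $t6, 17  (cmp 8,17)
blt L2: taken
$t1=0>>1=0
$t2=9+8=17
$t2=M[204]=20
$t1=0&20=0
$t5=204+4=208
$t6=8+3=11
cmp $t6, 17  (cmp 11,17)
blt L2: taken
$t1=0>>1=0
$t2=20+11=31
$t2=M[208]=24
$t1=0&24=0
$t5=208+4=212
$t6=11+3=14
cmp $t6, 17  (cmp 14,17)
blt L2: taken
$t1=0>>1=0
$t2=24+14=38
$t2=M[212]=13
$t1=0&13=0
$t5=212+4=216
$t6=14+3=17
cmp $t6, 17  (cmp 17,17)
blt L2: not taken
halt.
Total executed instructions: 37.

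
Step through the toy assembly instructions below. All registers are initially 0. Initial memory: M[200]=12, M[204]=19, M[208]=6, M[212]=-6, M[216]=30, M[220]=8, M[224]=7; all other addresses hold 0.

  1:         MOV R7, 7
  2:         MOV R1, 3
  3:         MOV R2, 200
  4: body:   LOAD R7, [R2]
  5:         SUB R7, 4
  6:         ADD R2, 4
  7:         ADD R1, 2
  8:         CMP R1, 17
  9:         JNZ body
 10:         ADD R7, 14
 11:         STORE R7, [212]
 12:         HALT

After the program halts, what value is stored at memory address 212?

after MOV R7, 7: R7=7
after MOV R1, 3: R1=3
after MOV R2, 200: R2=200
after LOAD R7, [R2]: R7=M[200]=12
after SUB R7, 4: R7=12-4=8
after ADD R2, 4: R2=200+4=204
after ADD R1, 2: R1=3+2=5
CMP R1, 17  (cmp 5,17)
JNZ body: taken
after LOAD R7, [R2]: R7=M[204]=19
after SUB R7, 4: R7=19-4=15
after ADD R2, 4: R2=204+4=208
after ADD R1, 2: R1=5+2=7
CMP R1, 17  (cmp 7,17)
JNZ body: taken
after LOAD R7, [R2]: R7=M[208]=6
after SUB R7, 4: R7=6-4=2
after ADD R2, 4: R2=208+4=212
after ADD R1, 2: R1=7+2=9
CMP R1, 17  (cmp 9,17)
JNZ body: taken
after LOAD R7, [R2]: R7=M[212]=-6
after SUB R7, 4: R7=(-6)-4=-10
after ADD R2, 4: R2=212+4=216
after ADD R1, 2: R1=9+2=11
CMP R1, 17  (cmp 11,17)
JNZ body: taken
after LOAD R7, [R2]: R7=M[216]=30
after SUB R7, 4: R7=30-4=26
after ADD R2, 4: R2=216+4=220
after ADD R1, 2: R1=11+2=13
CMP R1, 17  (cmp 13,17)
JNZ body: taken
after LOAD R7, [R2]: R7=M[220]=8
after SUB R7, 4: R7=8-4=4
after ADD R2, 4: R2=220+4=224
after ADD R1, 2: R1=13+2=15
CMP R1, 17  (cmp 15,17)
JNZ body: taken
after LOAD R7, [R2]: R7=M[224]=7
after SUB R7, 4: R7=7-4=3
after ADD R2, 4: R2=224+4=228
after ADD R1, 2: R1=15+2=17
CMP R1, 17  (cmp 17,17)
JNZ body: not taken
after ADD R7, 14: R7=3+14=17
STORE R7, [212] → M[212]=17
halt.

17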